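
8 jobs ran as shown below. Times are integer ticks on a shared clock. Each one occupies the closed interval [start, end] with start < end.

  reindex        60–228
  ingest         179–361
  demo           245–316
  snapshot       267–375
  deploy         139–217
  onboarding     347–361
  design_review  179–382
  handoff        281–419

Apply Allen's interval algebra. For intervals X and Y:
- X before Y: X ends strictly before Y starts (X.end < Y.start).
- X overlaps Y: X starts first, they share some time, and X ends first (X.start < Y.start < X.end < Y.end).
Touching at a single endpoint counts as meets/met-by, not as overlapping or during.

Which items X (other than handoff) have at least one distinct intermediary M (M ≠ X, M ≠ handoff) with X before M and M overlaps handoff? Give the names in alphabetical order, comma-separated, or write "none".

Target handoff = [281, 419].
Intermediaries M with M overlaps handoff: demo, design_review, ingest, snapshot.
Via demo — items with X before demo: deploy, reindex.
Via design_review — items with X before design_review: none.
Via ingest — items with X before ingest: none.
Via snapshot — items with X before snapshot: deploy, reindex.
Union: deploy, reindex.

deploy, reindex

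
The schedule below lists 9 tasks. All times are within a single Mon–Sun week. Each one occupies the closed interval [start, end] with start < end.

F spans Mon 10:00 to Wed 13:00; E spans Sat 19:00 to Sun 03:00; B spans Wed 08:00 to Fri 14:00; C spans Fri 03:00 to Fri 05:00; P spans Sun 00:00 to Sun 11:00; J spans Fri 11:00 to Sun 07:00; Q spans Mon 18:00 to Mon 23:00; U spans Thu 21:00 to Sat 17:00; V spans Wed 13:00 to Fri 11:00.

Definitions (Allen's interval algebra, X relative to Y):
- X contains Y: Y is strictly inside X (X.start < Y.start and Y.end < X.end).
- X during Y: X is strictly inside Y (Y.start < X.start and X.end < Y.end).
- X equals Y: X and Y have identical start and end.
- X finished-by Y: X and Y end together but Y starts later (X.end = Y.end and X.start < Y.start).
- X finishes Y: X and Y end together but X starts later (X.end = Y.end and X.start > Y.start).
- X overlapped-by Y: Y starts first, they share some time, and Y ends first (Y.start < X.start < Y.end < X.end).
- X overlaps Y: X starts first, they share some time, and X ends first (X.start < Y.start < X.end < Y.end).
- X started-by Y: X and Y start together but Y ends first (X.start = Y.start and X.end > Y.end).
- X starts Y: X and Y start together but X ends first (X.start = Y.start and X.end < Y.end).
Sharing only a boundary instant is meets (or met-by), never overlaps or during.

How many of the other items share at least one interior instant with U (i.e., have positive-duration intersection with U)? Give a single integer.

Target U = [Thu 21:00, Sat 17:00].
B [Wed 08:00, Fri 14:00] → overlaps → counts.
C [Fri 03:00, Fri 05:00] → during → counts.
E [Sat 19:00, Sun 03:00] → after → no.
F [Mon 10:00, Wed 13:00] → before → no.
J [Fri 11:00, Sun 07:00] → overlapped-by → counts.
P [Sun 00:00, Sun 11:00] → after → no.
Q [Mon 18:00, Mon 23:00] → before → no.
V [Wed 13:00, Fri 11:00] → overlaps → counts.
Total: 4.

4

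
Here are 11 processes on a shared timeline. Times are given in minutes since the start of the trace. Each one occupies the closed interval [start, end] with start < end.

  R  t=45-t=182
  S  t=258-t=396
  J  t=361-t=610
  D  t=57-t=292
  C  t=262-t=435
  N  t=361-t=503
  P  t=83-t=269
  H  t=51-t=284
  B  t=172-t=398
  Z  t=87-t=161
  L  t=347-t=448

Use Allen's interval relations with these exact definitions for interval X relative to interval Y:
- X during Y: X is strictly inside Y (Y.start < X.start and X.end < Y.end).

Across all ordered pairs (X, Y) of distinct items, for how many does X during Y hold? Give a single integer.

Checking all 110 ordered pairs for relation 'during'; matching pairs in alphabetical order:
(P, D): P during D ✓
(P, H): P during H ✓
(S, B): S during B ✓
(Z, D): Z during D ✓
(Z, H): Z during H ✓
(Z, P): Z during P ✓
(Z, R): Z during R ✓
Count: 7.

7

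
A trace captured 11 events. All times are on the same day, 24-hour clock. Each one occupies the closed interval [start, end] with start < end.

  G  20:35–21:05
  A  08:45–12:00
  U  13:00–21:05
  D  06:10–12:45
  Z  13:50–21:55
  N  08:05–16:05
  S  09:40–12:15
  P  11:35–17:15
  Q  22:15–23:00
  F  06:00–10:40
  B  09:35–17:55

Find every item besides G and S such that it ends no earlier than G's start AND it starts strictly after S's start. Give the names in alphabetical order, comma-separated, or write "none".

Q, U, Z

Conditions: its end is no earlier than G's start (X.end >= 20:35) AND its start is strictly after S's start (X.start > 09:40).
A: end 12:00 >= 20:35? ✗; start 08:45 > 09:40? ✗ → no.
B: end 17:55 >= 20:35? ✗; start 09:35 > 09:40? ✗ → no.
D: end 12:45 >= 20:35? ✗; start 06:10 > 09:40? ✗ → no.
F: end 10:40 >= 20:35? ✗; start 06:00 > 09:40? ✗ → no.
N: end 16:05 >= 20:35? ✗; start 08:05 > 09:40? ✗ → no.
P: end 17:15 >= 20:35? ✗; start 11:35 > 09:40? ✓ → no.
Q: end 23:00 >= 20:35? ✓; start 22:15 > 09:40? ✓ → yes.
U: end 21:05 >= 20:35? ✓; start 13:00 > 09:40? ✓ → yes.
Z: end 21:55 >= 20:35? ✓; start 13:50 > 09:40? ✓ → yes.
Result: Q, U, Z.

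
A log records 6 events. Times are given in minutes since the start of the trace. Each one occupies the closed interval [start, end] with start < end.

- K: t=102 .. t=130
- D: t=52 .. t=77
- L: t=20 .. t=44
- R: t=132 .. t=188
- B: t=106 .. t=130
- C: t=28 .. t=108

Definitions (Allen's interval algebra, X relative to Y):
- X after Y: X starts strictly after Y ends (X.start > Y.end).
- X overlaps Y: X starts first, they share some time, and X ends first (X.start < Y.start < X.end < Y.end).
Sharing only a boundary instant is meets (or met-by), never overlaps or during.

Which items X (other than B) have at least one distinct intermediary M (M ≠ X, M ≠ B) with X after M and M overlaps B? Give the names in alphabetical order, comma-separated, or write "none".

R

Target B = [t=106, t=130].
Intermediaries M with M overlaps B: C.
Via C — items with X after C: R.
Union: R.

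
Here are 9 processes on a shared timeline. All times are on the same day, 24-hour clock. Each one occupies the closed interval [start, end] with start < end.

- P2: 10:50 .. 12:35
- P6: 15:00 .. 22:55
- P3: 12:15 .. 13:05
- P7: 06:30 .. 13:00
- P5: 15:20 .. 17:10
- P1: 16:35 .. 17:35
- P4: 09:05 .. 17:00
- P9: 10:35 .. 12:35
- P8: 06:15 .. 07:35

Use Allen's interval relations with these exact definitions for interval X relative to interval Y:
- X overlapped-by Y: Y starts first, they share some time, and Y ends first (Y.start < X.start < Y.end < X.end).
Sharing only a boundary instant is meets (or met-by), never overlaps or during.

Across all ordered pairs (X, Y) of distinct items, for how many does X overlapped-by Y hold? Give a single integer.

9

Checking all 72 ordered pairs for relation 'overlapped-by'; matching pairs in alphabetical order:
(P1, P4): P1 overlapped-by P4 ✓
(P1, P5): P1 overlapped-by P5 ✓
(P3, P2): P3 overlapped-by P2 ✓
(P3, P7): P3 overlapped-by P7 ✓
(P3, P9): P3 overlapped-by P9 ✓
(P4, P7): P4 overlapped-by P7 ✓
(P5, P4): P5 overlapped-by P4 ✓
(P6, P4): P6 overlapped-by P4 ✓
(P7, P8): P7 overlapped-by P8 ✓
Count: 9.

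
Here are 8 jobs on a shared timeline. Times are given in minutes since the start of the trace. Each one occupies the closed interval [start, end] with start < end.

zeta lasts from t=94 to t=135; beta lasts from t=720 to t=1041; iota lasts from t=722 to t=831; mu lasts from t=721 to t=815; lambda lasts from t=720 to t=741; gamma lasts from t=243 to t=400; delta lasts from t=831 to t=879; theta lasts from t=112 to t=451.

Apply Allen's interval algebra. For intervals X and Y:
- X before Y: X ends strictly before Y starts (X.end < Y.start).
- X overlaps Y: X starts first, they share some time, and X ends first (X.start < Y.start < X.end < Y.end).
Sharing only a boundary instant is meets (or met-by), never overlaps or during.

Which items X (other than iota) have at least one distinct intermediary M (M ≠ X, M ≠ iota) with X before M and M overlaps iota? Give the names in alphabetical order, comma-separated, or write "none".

gamma, theta, zeta

Target iota = [t=722, t=831].
Intermediaries M with M overlaps iota: lambda, mu.
Via lambda — items with X before lambda: gamma, theta, zeta.
Via mu — items with X before mu: gamma, theta, zeta.
Union: gamma, theta, zeta.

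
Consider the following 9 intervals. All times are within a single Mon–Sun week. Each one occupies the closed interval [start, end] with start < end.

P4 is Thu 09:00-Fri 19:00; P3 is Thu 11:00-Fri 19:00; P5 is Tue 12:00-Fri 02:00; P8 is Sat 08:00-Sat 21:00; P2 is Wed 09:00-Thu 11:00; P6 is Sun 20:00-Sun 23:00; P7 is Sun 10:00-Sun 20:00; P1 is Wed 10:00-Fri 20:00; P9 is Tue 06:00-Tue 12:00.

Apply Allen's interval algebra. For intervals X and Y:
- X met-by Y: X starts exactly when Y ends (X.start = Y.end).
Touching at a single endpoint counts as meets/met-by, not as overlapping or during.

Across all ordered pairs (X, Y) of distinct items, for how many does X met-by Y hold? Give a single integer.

Checking all 72 ordered pairs for relation 'met-by'; matching pairs in alphabetical order:
(P3, P2): P3 met-by P2 ✓
(P5, P9): P5 met-by P9 ✓
(P6, P7): P6 met-by P7 ✓
Count: 3.

3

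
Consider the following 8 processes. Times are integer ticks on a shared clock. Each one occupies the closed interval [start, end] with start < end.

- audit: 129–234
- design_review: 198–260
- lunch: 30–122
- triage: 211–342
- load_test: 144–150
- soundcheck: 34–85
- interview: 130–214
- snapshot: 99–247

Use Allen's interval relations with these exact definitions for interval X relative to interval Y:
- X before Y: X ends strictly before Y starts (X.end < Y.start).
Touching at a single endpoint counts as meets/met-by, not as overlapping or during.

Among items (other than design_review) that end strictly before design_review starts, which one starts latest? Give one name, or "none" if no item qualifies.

load_test

Target design_review = [198, 260].
audit [129, 234] → overlaps → excluded.
interview [130, 214] → overlaps → excluded.
load_test [144, 150] → before → candidate.
lunch [30, 122] → before → candidate.
snapshot [99, 247] → overlaps → excluded.
soundcheck [34, 85] → before → candidate.
triage [211, 342] → overlapped-by → excluded.
Among candidates, latest start is 144 → load_test.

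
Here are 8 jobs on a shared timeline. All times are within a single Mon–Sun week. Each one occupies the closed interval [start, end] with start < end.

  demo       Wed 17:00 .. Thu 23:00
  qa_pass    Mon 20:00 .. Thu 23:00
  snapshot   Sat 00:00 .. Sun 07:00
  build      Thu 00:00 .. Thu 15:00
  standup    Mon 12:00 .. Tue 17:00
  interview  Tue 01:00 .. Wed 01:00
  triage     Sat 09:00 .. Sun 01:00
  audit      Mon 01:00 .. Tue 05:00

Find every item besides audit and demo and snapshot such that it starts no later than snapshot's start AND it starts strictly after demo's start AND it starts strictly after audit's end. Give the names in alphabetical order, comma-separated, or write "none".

Conditions: its start is no later than snapshot's start (X.start <= Sat 00:00) AND its start is strictly after demo's start (X.start > Wed 17:00) AND its start is strictly after audit's end (X.start > Tue 05:00).
build: start Thu 00:00 <= Sat 00:00? ✓; start Thu 00:00 > Wed 17:00? ✓; start Thu 00:00 > Tue 05:00? ✓ → yes.
interview: start Tue 01:00 <= Sat 00:00? ✓; start Tue 01:00 > Wed 17:00? ✗; start Tue 01:00 > Tue 05:00? ✗ → no.
qa_pass: start Mon 20:00 <= Sat 00:00? ✓; start Mon 20:00 > Wed 17:00? ✗; start Mon 20:00 > Tue 05:00? ✗ → no.
standup: start Mon 12:00 <= Sat 00:00? ✓; start Mon 12:00 > Wed 17:00? ✗; start Mon 12:00 > Tue 05:00? ✗ → no.
triage: start Sat 09:00 <= Sat 00:00? ✗; start Sat 09:00 > Wed 17:00? ✓; start Sat 09:00 > Tue 05:00? ✓ → no.
Result: build.

build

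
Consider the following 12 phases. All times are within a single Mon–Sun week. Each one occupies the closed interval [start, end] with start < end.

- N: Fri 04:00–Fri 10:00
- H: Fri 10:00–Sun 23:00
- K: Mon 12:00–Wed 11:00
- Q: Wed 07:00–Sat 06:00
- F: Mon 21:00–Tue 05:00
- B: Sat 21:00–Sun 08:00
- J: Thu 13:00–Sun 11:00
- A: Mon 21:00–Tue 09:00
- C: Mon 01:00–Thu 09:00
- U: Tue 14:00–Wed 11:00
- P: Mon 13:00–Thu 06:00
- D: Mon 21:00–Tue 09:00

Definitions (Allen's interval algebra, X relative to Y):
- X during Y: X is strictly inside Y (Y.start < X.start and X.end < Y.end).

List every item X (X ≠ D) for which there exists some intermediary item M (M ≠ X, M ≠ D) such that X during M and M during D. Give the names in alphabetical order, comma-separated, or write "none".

none

Target D = [Mon 21:00, Tue 09:00].
Intermediaries M with M during D: none.
Union: none.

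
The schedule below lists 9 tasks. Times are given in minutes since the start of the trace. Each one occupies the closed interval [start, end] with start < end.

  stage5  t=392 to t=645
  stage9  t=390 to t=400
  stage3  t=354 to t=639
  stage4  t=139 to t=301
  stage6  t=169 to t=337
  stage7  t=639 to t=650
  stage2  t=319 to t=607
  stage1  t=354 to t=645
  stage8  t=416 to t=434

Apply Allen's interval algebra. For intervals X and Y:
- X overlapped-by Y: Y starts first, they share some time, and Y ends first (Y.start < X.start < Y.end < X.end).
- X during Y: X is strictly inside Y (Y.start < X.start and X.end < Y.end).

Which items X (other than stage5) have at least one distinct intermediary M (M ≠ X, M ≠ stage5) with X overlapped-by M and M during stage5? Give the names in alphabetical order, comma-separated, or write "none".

none

Target stage5 = [t=392, t=645].
Intermediaries M with M during stage5: stage8.
Via stage8 — items with X overlapped-by stage8: none.
Union: none.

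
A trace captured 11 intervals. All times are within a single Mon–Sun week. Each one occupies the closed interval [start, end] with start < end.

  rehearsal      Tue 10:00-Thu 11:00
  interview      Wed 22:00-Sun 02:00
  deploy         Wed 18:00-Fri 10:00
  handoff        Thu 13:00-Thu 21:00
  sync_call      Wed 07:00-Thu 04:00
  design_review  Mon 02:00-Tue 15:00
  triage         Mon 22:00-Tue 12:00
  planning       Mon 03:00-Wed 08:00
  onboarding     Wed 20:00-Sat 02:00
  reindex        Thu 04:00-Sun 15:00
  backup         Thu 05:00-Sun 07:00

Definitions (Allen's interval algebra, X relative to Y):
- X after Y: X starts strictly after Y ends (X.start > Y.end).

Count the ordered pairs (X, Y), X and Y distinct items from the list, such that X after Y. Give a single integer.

Checking all 110 ordered pairs for relation 'after'; matching pairs in alphabetical order:
(backup, design_review): backup after design_review ✓
(backup, planning): backup after planning ✓
(backup, sync_call): backup after sync_call ✓
(backup, triage): backup after triage ✓
(deploy, design_review): deploy after design_review ✓
(deploy, planning): deploy after planning ✓
(deploy, triage): deploy after triage ✓
(handoff, design_review): handoff after design_review ✓
(handoff, planning): handoff after planning ✓
(handoff, rehearsal): handoff after rehearsal ✓
(handoff, sync_call): handoff after sync_call ✓
(handoff, triage): handoff after triage ✓
(interview, design_review): interview after design_review ✓
(interview, planning): interview after planning ✓
(interview, triage): interview after triage ✓
(onboarding, design_review): onboarding after design_review ✓
(onboarding, planning): onboarding after planning ✓
(onboarding, triage): onboarding after triage ✓
(reindex, design_review): reindex after design_review ✓
(reindex, planning): reindex after planning ✓
(reindex, triage): reindex after triage ✓
(sync_call, design_review): sync_call after design_review ✓
(sync_call, triage): sync_call after triage ✓
Count: 23.

23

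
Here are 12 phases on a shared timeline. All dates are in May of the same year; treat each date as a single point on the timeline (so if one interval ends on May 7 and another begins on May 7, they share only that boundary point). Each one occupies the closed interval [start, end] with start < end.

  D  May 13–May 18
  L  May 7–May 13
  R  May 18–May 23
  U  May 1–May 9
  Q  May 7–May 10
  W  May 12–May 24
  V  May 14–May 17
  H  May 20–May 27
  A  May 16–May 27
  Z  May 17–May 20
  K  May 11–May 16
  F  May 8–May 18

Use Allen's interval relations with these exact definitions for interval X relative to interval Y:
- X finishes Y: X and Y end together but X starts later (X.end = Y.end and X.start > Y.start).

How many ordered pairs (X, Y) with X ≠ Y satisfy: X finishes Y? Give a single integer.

2

Checking all 132 ordered pairs for relation 'finishes'; matching pairs in alphabetical order:
(D, F): D finishes F ✓
(H, A): H finishes A ✓
Count: 2.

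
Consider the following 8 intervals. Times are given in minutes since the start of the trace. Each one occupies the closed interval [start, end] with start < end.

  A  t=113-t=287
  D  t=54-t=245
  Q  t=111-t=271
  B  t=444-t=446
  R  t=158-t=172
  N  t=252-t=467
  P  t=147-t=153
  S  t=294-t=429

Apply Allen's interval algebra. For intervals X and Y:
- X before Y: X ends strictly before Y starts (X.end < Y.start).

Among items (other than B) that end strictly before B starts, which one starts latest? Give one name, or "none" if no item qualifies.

S

Target B = [t=444, t=446].
A [t=113, t=287] → before → candidate.
D [t=54, t=245] → before → candidate.
N [t=252, t=467] → contains → excluded.
P [t=147, t=153] → before → candidate.
Q [t=111, t=271] → before → candidate.
R [t=158, t=172] → before → candidate.
S [t=294, t=429] → before → candidate.
Among candidates, latest start is t=294 → S.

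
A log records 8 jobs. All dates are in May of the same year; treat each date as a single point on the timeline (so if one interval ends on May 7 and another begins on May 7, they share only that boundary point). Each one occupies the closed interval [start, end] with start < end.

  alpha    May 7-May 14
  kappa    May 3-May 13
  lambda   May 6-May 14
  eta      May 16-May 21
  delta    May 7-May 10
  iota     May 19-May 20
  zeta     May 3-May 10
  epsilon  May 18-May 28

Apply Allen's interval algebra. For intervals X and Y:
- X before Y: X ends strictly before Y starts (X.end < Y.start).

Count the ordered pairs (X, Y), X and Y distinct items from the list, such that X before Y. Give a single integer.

15

Checking all 56 ordered pairs for relation 'before'; matching pairs in alphabetical order:
(alpha, epsilon): alpha before epsilon ✓
(alpha, eta): alpha before eta ✓
(alpha, iota): alpha before iota ✓
(delta, epsilon): delta before epsilon ✓
(delta, eta): delta before eta ✓
(delta, iota): delta before iota ✓
(kappa, epsilon): kappa before epsilon ✓
(kappa, eta): kappa before eta ✓
(kappa, iota): kappa before iota ✓
(lambda, epsilon): lambda before epsilon ✓
(lambda, eta): lambda before eta ✓
(lambda, iota): lambda before iota ✓
(zeta, epsilon): zeta before epsilon ✓
(zeta, eta): zeta before eta ✓
(zeta, iota): zeta before iota ✓
Count: 15.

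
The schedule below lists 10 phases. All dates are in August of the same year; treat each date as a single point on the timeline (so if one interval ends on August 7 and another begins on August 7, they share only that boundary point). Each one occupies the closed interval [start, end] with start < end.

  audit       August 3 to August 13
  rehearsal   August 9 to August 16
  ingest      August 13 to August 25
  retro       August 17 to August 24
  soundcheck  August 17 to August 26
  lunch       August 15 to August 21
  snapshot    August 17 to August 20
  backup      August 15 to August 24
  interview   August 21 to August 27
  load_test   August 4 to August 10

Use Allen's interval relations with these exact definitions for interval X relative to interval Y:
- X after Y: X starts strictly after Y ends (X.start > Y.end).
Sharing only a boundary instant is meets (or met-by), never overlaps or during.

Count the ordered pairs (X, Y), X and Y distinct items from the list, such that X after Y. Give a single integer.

18

Checking all 90 ordered pairs for relation 'after'; matching pairs in alphabetical order:
(backup, audit): backup after audit ✓
(backup, load_test): backup after load_test ✓
(ingest, load_test): ingest after load_test ✓
(interview, audit): interview after audit ✓
(interview, load_test): interview after load_test ✓
(interview, rehearsal): interview after rehearsal ✓
(interview, snapshot): interview after snapshot ✓
(lunch, audit): lunch after audit ✓
(lunch, load_test): lunch after load_test ✓
(retro, audit): retro after audit ✓
(retro, load_test): retro after load_test ✓
(retro, rehearsal): retro after rehearsal ✓
(snapshot, audit): snapshot after audit ✓
(snapshot, load_test): snapshot after load_test ✓
(snapshot, rehearsal): snapshot after rehearsal ✓
(soundcheck, audit): soundcheck after audit ✓
(soundcheck, load_test): soundcheck after load_test ✓
(soundcheck, rehearsal): soundcheck after rehearsal ✓
Count: 18.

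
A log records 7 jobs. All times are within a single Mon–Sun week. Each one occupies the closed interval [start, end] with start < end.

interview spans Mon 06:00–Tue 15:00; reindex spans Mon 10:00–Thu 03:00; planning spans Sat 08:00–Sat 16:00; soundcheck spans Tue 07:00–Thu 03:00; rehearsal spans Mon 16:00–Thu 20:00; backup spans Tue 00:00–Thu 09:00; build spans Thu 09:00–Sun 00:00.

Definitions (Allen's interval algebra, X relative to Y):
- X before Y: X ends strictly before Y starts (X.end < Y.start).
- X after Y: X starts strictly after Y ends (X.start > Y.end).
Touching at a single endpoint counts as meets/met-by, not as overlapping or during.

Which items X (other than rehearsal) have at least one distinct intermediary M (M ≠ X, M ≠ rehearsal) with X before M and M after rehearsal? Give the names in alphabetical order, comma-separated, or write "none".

backup, interview, reindex, soundcheck

Target rehearsal = [Mon 16:00, Thu 20:00].
Intermediaries M with M after rehearsal: planning.
Via planning — items with X before planning: backup, interview, reindex, soundcheck.
Union: backup, interview, reindex, soundcheck.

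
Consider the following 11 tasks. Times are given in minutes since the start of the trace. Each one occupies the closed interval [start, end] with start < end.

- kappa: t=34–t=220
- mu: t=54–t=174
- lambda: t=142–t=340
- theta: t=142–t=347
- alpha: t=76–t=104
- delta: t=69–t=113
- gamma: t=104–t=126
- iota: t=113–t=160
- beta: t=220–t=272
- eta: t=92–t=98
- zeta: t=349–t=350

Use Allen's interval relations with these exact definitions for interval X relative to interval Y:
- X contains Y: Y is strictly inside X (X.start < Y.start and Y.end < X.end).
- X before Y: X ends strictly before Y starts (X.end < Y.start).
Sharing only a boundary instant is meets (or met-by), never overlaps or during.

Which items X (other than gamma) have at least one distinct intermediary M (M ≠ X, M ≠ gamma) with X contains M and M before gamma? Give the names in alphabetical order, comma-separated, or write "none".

Target gamma = [t=104, t=126].
Intermediaries M with M before gamma: eta.
Via eta — items with X contains eta: alpha, delta, kappa, mu.
Union: alpha, delta, kappa, mu.

alpha, delta, kappa, mu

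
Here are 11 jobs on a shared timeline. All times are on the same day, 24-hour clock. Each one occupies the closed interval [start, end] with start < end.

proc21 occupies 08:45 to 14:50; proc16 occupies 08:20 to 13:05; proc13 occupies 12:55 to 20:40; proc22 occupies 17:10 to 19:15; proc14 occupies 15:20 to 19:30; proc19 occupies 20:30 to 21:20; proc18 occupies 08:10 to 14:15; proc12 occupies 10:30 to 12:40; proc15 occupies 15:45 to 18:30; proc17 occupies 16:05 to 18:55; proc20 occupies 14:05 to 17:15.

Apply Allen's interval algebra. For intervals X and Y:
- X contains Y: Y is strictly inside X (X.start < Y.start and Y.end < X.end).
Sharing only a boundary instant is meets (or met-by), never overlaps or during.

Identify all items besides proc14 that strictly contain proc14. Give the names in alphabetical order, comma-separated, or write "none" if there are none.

Target proc14 = [15:20, 19:30].
proc12 [10:30, 12:40] → before → no.
proc13 [12:55, 20:40] → contains → yes.
proc15 [15:45, 18:30] → during → no.
proc16 [08:20, 13:05] → before → no.
proc17 [16:05, 18:55] → during → no.
proc18 [08:10, 14:15] → before → no.
proc19 [20:30, 21:20] → after → no.
proc20 [14:05, 17:15] → overlaps → no.
proc21 [08:45, 14:50] → before → no.
proc22 [17:10, 19:15] → during → no.
Result: proc13.

proc13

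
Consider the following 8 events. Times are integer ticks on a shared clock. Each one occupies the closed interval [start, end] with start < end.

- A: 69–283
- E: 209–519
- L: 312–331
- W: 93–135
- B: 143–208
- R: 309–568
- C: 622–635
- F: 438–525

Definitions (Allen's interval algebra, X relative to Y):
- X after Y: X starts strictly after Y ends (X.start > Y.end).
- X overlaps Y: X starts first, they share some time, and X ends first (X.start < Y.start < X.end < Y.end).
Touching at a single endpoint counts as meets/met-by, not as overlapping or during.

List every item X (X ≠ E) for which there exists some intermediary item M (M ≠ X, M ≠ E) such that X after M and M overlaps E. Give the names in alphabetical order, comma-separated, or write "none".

Target E = [209, 519].
Intermediaries M with M overlaps E: A.
Via A — items with X after A: C, F, L, R.
Union: C, F, L, R.

C, F, L, R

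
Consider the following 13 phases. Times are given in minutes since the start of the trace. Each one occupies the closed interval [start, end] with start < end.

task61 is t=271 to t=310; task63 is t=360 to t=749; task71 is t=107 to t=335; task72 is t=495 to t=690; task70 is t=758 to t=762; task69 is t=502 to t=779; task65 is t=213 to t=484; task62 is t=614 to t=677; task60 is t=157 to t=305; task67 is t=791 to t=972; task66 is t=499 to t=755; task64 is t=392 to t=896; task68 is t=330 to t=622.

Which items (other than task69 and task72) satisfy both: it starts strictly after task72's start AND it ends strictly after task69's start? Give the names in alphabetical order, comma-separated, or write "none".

task62, task66, task67, task70

Conditions: its start is strictly after task72's start (X.start > t=495) AND its end is strictly after task69's start (X.end > t=502).
task60: start t=157 > t=495? ✗; end t=305 > t=502? ✗ → no.
task61: start t=271 > t=495? ✗; end t=310 > t=502? ✗ → no.
task62: start t=614 > t=495? ✓; end t=677 > t=502? ✓ → yes.
task63: start t=360 > t=495? ✗; end t=749 > t=502? ✓ → no.
task64: start t=392 > t=495? ✗; end t=896 > t=502? ✓ → no.
task65: start t=213 > t=495? ✗; end t=484 > t=502? ✗ → no.
task66: start t=499 > t=495? ✓; end t=755 > t=502? ✓ → yes.
task67: start t=791 > t=495? ✓; end t=972 > t=502? ✓ → yes.
task68: start t=330 > t=495? ✗; end t=622 > t=502? ✓ → no.
task70: start t=758 > t=495? ✓; end t=762 > t=502? ✓ → yes.
task71: start t=107 > t=495? ✗; end t=335 > t=502? ✗ → no.
Result: task62, task66, task67, task70.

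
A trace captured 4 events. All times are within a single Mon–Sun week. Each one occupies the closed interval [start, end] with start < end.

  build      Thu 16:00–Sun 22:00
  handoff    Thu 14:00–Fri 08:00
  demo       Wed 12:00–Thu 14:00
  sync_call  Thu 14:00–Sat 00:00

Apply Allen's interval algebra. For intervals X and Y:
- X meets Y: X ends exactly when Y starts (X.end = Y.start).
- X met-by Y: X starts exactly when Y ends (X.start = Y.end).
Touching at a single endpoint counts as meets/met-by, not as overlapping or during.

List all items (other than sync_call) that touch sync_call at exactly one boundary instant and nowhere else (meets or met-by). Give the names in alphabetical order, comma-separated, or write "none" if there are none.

demo

Target sync_call = [Thu 14:00, Sat 00:00].
build [Thu 16:00, Sun 22:00] → overlapped-by → no.
demo [Wed 12:00, Thu 14:00] → meets → yes.
handoff [Thu 14:00, Fri 08:00] → starts → no.
Result: demo.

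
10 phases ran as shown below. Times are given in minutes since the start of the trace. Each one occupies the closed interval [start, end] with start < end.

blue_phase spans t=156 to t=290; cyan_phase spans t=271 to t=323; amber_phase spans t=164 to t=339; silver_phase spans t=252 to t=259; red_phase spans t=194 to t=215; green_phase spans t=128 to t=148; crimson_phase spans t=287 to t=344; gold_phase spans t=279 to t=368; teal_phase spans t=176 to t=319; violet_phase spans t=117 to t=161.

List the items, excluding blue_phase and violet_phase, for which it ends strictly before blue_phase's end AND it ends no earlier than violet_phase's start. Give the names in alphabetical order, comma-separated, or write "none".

green_phase, red_phase, silver_phase

Conditions: its end is strictly before blue_phase's end (X.end < t=290) AND its end is no earlier than violet_phase's start (X.end >= t=117).
amber_phase: end t=339 < t=290? ✗; end t=339 >= t=117? ✓ → no.
crimson_phase: end t=344 < t=290? ✗; end t=344 >= t=117? ✓ → no.
cyan_phase: end t=323 < t=290? ✗; end t=323 >= t=117? ✓ → no.
gold_phase: end t=368 < t=290? ✗; end t=368 >= t=117? ✓ → no.
green_phase: end t=148 < t=290? ✓; end t=148 >= t=117? ✓ → yes.
red_phase: end t=215 < t=290? ✓; end t=215 >= t=117? ✓ → yes.
silver_phase: end t=259 < t=290? ✓; end t=259 >= t=117? ✓ → yes.
teal_phase: end t=319 < t=290? ✗; end t=319 >= t=117? ✓ → no.
Result: green_phase, red_phase, silver_phase.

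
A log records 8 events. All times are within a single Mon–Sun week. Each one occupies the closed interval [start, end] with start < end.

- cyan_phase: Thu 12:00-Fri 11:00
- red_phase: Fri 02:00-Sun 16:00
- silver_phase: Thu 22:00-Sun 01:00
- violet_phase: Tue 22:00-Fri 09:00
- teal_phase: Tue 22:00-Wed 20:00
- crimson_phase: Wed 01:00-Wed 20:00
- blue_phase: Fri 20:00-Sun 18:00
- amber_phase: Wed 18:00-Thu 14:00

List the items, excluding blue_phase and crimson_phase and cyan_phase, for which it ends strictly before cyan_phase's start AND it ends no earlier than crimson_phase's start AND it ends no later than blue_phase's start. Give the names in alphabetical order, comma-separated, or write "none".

Conditions: its end is strictly before cyan_phase's start (X.end < Thu 12:00) AND its end is no earlier than crimson_phase's start (X.end >= Wed 01:00) AND its end is no later than blue_phase's start (X.end <= Fri 20:00).
amber_phase: end Thu 14:00 < Thu 12:00? ✗; end Thu 14:00 >= Wed 01:00? ✓; end Thu 14:00 <= Fri 20:00? ✓ → no.
red_phase: end Sun 16:00 < Thu 12:00? ✗; end Sun 16:00 >= Wed 01:00? ✓; end Sun 16:00 <= Fri 20:00? ✗ → no.
silver_phase: end Sun 01:00 < Thu 12:00? ✗; end Sun 01:00 >= Wed 01:00? ✓; end Sun 01:00 <= Fri 20:00? ✗ → no.
teal_phase: end Wed 20:00 < Thu 12:00? ✓; end Wed 20:00 >= Wed 01:00? ✓; end Wed 20:00 <= Fri 20:00? ✓ → yes.
violet_phase: end Fri 09:00 < Thu 12:00? ✗; end Fri 09:00 >= Wed 01:00? ✓; end Fri 09:00 <= Fri 20:00? ✓ → no.
Result: teal_phase.

teal_phase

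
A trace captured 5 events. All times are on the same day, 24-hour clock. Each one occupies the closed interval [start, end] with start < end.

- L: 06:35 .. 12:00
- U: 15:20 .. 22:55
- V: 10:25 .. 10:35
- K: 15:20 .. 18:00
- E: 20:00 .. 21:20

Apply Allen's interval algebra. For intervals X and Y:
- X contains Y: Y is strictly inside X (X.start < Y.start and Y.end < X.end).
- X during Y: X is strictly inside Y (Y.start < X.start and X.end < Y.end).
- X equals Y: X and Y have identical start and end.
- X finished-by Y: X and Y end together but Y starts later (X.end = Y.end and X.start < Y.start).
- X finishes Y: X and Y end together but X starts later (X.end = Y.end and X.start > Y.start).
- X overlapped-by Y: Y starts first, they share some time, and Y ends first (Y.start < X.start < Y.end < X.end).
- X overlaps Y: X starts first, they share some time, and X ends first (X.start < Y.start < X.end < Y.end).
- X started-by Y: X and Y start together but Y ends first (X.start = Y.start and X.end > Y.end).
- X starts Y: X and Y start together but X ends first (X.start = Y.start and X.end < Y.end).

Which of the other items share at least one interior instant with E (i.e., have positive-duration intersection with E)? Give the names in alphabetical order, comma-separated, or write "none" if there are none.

Target E = [20:00, 21:20].
K [15:20, 18:00] → before → no.
L [06:35, 12:00] → before → no.
U [15:20, 22:55] → contains → yes.
V [10:25, 10:35] → before → no.
Result: U.

U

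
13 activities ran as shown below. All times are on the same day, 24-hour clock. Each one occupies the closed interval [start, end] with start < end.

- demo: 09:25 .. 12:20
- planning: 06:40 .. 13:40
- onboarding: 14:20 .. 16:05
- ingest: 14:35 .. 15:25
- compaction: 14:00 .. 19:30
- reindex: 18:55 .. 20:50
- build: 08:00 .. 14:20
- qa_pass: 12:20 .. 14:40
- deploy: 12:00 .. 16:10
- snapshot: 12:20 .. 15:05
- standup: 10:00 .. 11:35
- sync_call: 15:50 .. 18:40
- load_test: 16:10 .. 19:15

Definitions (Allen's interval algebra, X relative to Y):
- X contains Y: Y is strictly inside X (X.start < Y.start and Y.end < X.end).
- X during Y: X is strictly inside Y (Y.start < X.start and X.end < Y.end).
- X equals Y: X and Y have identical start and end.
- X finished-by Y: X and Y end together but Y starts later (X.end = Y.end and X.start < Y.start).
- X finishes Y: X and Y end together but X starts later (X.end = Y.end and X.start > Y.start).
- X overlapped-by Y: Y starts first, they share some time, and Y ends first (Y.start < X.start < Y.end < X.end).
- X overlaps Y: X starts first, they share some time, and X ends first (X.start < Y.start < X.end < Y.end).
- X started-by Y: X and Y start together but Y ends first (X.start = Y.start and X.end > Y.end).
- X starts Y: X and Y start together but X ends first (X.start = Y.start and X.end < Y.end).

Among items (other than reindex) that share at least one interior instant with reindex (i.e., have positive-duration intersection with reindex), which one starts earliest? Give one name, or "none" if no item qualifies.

Target reindex = [18:55, 20:50].
build [08:00, 14:20] → before → excluded.
compaction [14:00, 19:30] → overlaps → candidate.
demo [09:25, 12:20] → before → excluded.
deploy [12:00, 16:10] → before → excluded.
ingest [14:35, 15:25] → before → excluded.
load_test [16:10, 19:15] → overlaps → candidate.
onboarding [14:20, 16:05] → before → excluded.
planning [06:40, 13:40] → before → excluded.
qa_pass [12:20, 14:40] → before → excluded.
snapshot [12:20, 15:05] → before → excluded.
standup [10:00, 11:35] → before → excluded.
sync_call [15:50, 18:40] → before → excluded.
Among candidates, earliest start is 14:00 → compaction.

compaction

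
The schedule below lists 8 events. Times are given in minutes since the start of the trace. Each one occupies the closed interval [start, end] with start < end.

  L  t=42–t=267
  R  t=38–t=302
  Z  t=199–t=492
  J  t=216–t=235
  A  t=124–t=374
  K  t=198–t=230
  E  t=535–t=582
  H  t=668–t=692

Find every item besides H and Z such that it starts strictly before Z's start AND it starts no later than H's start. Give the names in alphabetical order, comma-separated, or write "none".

Conditions: its start is strictly before Z's start (X.start < t=199) AND its start is no later than H's start (X.start <= t=668).
A: start t=124 < t=199? ✓; start t=124 <= t=668? ✓ → yes.
E: start t=535 < t=199? ✗; start t=535 <= t=668? ✓ → no.
J: start t=216 < t=199? ✗; start t=216 <= t=668? ✓ → no.
K: start t=198 < t=199? ✓; start t=198 <= t=668? ✓ → yes.
L: start t=42 < t=199? ✓; start t=42 <= t=668? ✓ → yes.
R: start t=38 < t=199? ✓; start t=38 <= t=668? ✓ → yes.
Result: A, K, L, R.

A, K, L, R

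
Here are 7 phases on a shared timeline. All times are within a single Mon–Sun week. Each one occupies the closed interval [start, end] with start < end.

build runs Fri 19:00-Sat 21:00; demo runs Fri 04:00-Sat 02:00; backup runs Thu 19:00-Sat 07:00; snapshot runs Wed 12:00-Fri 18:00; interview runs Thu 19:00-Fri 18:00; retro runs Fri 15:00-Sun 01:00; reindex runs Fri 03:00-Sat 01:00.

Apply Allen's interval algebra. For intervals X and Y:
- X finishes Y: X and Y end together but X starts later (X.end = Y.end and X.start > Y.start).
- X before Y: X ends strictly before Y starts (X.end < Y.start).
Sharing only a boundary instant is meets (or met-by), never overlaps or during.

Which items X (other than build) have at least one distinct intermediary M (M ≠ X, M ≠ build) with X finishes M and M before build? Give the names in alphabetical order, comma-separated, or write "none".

Target build = [Fri 19:00, Sat 21:00].
Intermediaries M with M before build: interview, snapshot.
Via interview — items with X finishes interview: none.
Via snapshot — items with X finishes snapshot: interview.
Union: interview.

interview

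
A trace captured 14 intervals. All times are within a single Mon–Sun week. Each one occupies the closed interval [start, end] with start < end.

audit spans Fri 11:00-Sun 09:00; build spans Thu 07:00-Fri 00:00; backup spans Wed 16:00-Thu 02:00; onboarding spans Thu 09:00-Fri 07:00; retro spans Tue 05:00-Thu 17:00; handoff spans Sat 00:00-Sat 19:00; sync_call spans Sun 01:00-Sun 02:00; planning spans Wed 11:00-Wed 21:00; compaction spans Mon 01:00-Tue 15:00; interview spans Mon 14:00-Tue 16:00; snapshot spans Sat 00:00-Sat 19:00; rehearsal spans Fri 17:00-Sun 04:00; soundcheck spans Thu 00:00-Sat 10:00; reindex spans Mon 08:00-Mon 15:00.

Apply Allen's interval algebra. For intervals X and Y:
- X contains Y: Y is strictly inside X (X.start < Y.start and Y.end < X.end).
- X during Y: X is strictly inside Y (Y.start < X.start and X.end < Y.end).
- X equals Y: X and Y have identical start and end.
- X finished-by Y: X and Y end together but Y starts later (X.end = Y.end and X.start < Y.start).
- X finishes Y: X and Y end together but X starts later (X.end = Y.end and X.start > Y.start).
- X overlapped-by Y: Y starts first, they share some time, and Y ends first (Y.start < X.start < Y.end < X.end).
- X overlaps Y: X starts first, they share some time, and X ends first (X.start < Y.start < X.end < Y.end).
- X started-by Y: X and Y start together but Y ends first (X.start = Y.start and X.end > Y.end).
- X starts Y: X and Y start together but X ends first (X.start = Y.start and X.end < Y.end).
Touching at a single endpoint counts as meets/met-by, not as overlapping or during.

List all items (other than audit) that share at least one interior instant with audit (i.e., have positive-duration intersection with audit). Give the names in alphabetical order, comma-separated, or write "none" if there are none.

handoff, rehearsal, snapshot, soundcheck, sync_call

Target audit = [Fri 11:00, Sun 09:00].
backup [Wed 16:00, Thu 02:00] → before → no.
build [Thu 07:00, Fri 00:00] → before → no.
compaction [Mon 01:00, Tue 15:00] → before → no.
handoff [Sat 00:00, Sat 19:00] → during → yes.
interview [Mon 14:00, Tue 16:00] → before → no.
onboarding [Thu 09:00, Fri 07:00] → before → no.
planning [Wed 11:00, Wed 21:00] → before → no.
rehearsal [Fri 17:00, Sun 04:00] → during → yes.
reindex [Mon 08:00, Mon 15:00] → before → no.
retro [Tue 05:00, Thu 17:00] → before → no.
snapshot [Sat 00:00, Sat 19:00] → during → yes.
soundcheck [Thu 00:00, Sat 10:00] → overlaps → yes.
sync_call [Sun 01:00, Sun 02:00] → during → yes.
Result: handoff, rehearsal, snapshot, soundcheck, sync_call.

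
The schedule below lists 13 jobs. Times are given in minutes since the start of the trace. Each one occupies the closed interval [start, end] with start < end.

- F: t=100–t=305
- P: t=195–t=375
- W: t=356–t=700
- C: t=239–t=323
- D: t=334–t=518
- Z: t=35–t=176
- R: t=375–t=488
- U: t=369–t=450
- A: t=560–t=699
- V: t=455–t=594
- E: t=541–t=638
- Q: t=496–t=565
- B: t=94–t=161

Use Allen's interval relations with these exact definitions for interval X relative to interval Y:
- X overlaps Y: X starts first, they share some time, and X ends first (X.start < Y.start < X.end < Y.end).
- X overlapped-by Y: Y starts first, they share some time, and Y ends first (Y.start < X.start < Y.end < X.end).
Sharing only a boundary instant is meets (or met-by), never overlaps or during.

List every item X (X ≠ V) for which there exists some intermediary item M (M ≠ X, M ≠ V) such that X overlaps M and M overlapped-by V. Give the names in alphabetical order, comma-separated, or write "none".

E, Q

Target V = [t=455, t=594].
Intermediaries M with M overlapped-by V: A, E.
Via A — items with X overlaps A: E, Q.
Via E — items with X overlaps E: Q.
Union: E, Q.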